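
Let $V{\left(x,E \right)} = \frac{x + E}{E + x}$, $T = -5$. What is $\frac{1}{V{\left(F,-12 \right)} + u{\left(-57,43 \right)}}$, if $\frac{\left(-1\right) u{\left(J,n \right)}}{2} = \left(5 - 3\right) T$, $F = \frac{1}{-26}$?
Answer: $\frac{1}{21} \approx 0.047619$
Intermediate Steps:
$F = - \frac{1}{26} \approx -0.038462$
$u{\left(J,n \right)} = 20$ ($u{\left(J,n \right)} = - 2 \left(5 - 3\right) \left(-5\right) = - 2 \cdot 2 \left(-5\right) = \left(-2\right) \left(-10\right) = 20$)
$V{\left(x,E \right)} = 1$ ($V{\left(x,E \right)} = \frac{E + x}{E + x} = 1$)
$\frac{1}{V{\left(F,-12 \right)} + u{\left(-57,43 \right)}} = \frac{1}{1 + 20} = \frac{1}{21}$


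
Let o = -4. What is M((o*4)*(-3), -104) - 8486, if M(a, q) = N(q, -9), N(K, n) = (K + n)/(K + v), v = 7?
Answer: -823029/97 ≈ -8484.8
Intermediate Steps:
N(K, n) = (K + n)/(7 + K) (N(K, n) = (K + n)/(K + 7) = (K + n)/(7 + K))
M(a, q) = (-9 + q)/(7 + q) (M(a, q) = (q - 9)/(7 + q) = (-9 + q)/(7 + q))
M((o*4)*(-3), -104) - 8486 = (-9 - 104)/(7 - 104) - 8486 = -113/(-97) - 8486 = -1/97*(-113) - 8486 = 113/97 - 8486 = -823029/97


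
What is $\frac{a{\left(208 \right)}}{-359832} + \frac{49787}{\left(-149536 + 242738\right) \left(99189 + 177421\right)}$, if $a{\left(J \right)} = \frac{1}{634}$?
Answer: $\frac{2833075340459}{1470354847897401840} \approx 1.9268 \cdot 10^{-6}$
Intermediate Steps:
$a{\left(J \right)} = \frac{1}{634}$
$\frac{a{\left(208 \right)}}{-359832} + \frac{49787}{\left(-149536 + 242738\right) \left(99189 + 177421\right)} = \frac{1}{634 \left(-359832\right)} + \frac{49787}{\left(-149536 + 242738\right) \left(99189 + 177421\right)} = \frac{1}{634} \left(- \frac{1}{359832}\right) + \frac{49787}{93202 \cdot 276610} = - \frac{1}{228133488} + \frac{49787}{25780605220} = \frac{2833075340459}{1470354847897401840}$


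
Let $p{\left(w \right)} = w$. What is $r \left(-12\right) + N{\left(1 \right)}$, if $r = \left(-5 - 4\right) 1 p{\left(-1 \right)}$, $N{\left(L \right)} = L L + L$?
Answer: $-106$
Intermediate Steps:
$N{\left(L \right)} = L + L^{2}$ ($N{\left(L \right)} = L^{2} + L = L + L^{2}$)
$r = 9$ ($r = \left(-5 - 4\right) 1 \left(-1\right) = \left(-9\right) 1 \left(-1\right) = \left(-9\right) \left(-1\right) = 9$)
$r \left(-12\right) + N{\left(1 \right)} = 9 \left(-12\right) + 1 \left(1 + 1\right) = -108 + 1 \cdot 2 = -108 + 2 = -106$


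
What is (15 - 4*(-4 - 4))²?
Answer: 2209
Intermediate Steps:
(15 - 4*(-4 - 4))² = (15 - 4*(-8))² = (15 + 32)² = 47² = 2209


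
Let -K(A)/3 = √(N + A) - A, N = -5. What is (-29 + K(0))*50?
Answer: -1450 - 150*I*√5 ≈ -1450.0 - 335.41*I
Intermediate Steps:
K(A) = -3*√(-5 + A) + 3*A (K(A) = -3*(√(-5 + A) - A) = -3*√(-5 + A) + 3*A)
(-29 + K(0))*50 = (-29 + (-3*√(-5 + 0) + 3*0))*50 = (-29 + (-3*I*√5 + 0))*50 = (-29 - 3*I*√5)*50 = -1450 - 150*I*√5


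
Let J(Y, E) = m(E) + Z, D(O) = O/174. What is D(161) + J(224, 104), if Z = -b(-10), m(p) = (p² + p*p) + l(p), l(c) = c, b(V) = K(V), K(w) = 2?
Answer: 3781877/174 ≈ 21735.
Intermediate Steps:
b(V) = 2
D(O) = O/174 (D(O) = O*(1/174) = O/174)
m(p) = p + 2*p² (m(p) = (p² + p*p) + p = (p² + p²) + p = 2*p² + p = p + 2*p²)
Z = -2 (Z = -1*2 = -2)
J(Y, E) = -2 + E*(1 + 2*E) (J(Y, E) = E*(1 + 2*E) - 2 = -2 + E*(1 + 2*E))
D(161) + J(224, 104) = (1/174)*161 + (-2 + 104 + 2*104²) = 161/174 + (-2 + 104 + 2*10816) = 161/174 + (-2 + 104 + 21632) = 161/174 + 21734 = 3781877/174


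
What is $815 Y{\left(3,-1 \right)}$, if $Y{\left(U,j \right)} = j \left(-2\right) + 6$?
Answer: $6520$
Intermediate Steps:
$Y{\left(U,j \right)} = 6 - 2 j$ ($Y{\left(U,j \right)} = - 2 j + 6 = 6 - 2 j$)
$815 Y{\left(3,-1 \right)} = 815 \left(6 - -2\right) = 815 \left(6 + 2\right) = 815 \cdot 8 = 6520$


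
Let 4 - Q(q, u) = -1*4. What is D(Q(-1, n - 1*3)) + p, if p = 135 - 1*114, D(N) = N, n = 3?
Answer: 29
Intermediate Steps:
Q(q, u) = 8 (Q(q, u) = 4 - (-1)*4 = 4 - 1*(-4) = 4 + 4 = 8)
p = 21 (p = 135 - 114 = 21)
D(Q(-1, n - 1*3)) + p = 8 + 21 = 29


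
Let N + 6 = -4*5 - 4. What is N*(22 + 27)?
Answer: -1470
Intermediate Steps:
N = -30 (N = -6 + (-4*5 - 4) = -6 + (-20 - 4) = -6 - 24 = -30)
N*(22 + 27) = -30*(22 + 27) = -30*49 = -1470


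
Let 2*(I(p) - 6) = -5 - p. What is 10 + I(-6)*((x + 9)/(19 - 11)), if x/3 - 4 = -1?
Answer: 197/8 ≈ 24.625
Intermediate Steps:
x = 9 (x = 12 + 3*(-1) = 12 - 3 = 9)
I(p) = 7/2 - p/2 (I(p) = 6 + (-5 - p)/2 = 6 + (-5/2 - p/2) = 7/2 - p/2)
10 + I(-6)*((x + 9)/(19 - 11)) = 10 + (7/2 - ½*(-6))*((9 + 9)/(19 - 11)) = 10 + (7/2 + 3)*(18/8) = 10 + 13*(18*(⅛))/2 = 10 + (13/2)*(9/4) = 10 + 117/8 = 197/8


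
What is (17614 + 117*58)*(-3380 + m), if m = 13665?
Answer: 250954000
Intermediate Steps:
(17614 + 117*58)*(-3380 + m) = (17614 + 117*58)*(-3380 + 13665) = (17614 + 6786)*10285 = 24400*10285 = 250954000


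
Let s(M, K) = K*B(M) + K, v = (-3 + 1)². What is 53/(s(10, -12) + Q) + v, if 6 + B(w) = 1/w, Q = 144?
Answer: 4321/1014 ≈ 4.2613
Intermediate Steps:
v = 4 (v = (-2)² = 4)
B(w) = -6 + 1/w
s(M, K) = K + K*(-6 + 1/M) (s(M, K) = K*(-6 + 1/M) + K = K + K*(-6 + 1/M))
53/(s(10, -12) + Q) + v = 53/((-5*(-12) - 12/10) + 144) + 4 = 53/((60 - 12*⅒) + 144) + 4 = 53/((60 - 6/5) + 144) + 4 = 53/(294/5 + 144) + 4 = 53/(1014/5) + 4 = 53*(5/1014) + 4 = 265/1014 + 4 = 4321/1014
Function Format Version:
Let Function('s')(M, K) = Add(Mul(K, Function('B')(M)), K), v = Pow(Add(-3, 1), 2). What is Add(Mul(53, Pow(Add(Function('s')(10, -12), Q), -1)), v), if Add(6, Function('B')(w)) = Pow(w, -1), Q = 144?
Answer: Rational(4321, 1014) ≈ 4.2613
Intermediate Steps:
v = 4 (v = Pow(-2, 2) = 4)
Function('B')(w) = Add(-6, Pow(w, -1))
Function('s')(M, K) = Add(K, Mul(K, Add(-6, Pow(M, -1)))) (Function('s')(M, K) = Add(Mul(K, Add(-6, Pow(M, -1))), K) = Add(K, Mul(K, Add(-6, Pow(M, -1)))))
Add(Mul(53, Pow(Add(Function('s')(10, -12), Q), -1)), v) = Add(Mul(53, Pow(Add(Add(Mul(-5, -12), Mul(-12, Pow(10, -1))), 144), -1)), 4) = Add(Mul(53, Pow(Add(Add(60, Mul(-12, Rational(1, 10))), 144), -1)), 4) = Add(Mul(53, Pow(Add(Add(60, Rational(-6, 5)), 144), -1)), 4) = Add(Mul(53, Pow(Add(Rational(294, 5), 144), -1)), 4) = Add(Mul(53, Pow(Rational(1014, 5), -1)), 4) = Add(Mul(53, Rational(5, 1014)), 4) = Add(Rational(265, 1014), 4) = Rational(4321, 1014)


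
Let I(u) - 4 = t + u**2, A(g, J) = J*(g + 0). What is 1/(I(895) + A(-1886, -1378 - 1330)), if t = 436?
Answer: 1/5908753 ≈ 1.6924e-7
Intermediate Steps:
A(g, J) = J*g
I(u) = 440 + u**2 (I(u) = 4 + (436 + u**2) = 440 + u**2)
1/(I(895) + A(-1886, -1378 - 1330)) = 1/((440 + 895**2) + (-1378 - 1330)*(-1886)) = 1/((440 + 801025) - 2708*(-1886)) = 1/(801465 + 5107288) = 1/5908753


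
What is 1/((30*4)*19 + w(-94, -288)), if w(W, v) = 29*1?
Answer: 1/2309 ≈ 0.00043309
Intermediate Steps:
w(W, v) = 29
1/((30*4)*19 + w(-94, -288)) = 1/((30*4)*19 + 29) = 1/(120*19 + 29) = 1/(2280 + 29) = 1/2309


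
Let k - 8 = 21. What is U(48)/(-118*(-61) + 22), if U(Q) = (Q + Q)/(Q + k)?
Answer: 24/138985 ≈ 0.00017268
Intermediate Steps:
k = 29 (k = 8 + 21 = 29)
U(Q) = 2*Q/(29 + Q) (U(Q) = (Q + Q)/(Q + 29) = (2*Q)/(29 + Q) = 2*Q/(29 + Q))
U(48)/(-118*(-61) + 22) = (2*48/(29 + 48))/(-118*(-61) + 22) = (2*48/77)/(7198 + 22) = (2*48*(1/77))/7220 = (96/77)*(1/7220) = 24/138985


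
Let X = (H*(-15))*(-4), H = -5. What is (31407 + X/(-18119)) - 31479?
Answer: -1304268/18119 ≈ -71.983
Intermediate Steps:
X = -300 (X = -5*(-15)*(-4) = 75*(-4) = -300)
(31407 + X/(-18119)) - 31479 = (31407 - 300/(-18119)) - 31479 = (31407 - 300*(-1/18119)) - 31479 = (31407 + 300/18119) - 31479 = 569063733/18119 - 31479 = -1304268/18119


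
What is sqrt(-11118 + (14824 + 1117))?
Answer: sqrt(4823) ≈ 69.448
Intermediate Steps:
sqrt(-11118 + (14824 + 1117)) = sqrt(-11118 + 15941) = sqrt(4823)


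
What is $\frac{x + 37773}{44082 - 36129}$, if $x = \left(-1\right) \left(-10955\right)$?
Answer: $\frac{48728}{7953} \approx 6.127$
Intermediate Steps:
$x = 10955$
$\frac{x + 37773}{44082 - 36129} = \frac{10955 + 37773}{44082 - 36129} = \frac{48728}{7953}$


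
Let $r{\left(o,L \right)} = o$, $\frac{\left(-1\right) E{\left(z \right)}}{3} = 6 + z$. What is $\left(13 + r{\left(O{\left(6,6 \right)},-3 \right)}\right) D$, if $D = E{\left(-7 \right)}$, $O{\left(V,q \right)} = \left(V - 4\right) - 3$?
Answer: $36$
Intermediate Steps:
$E{\left(z \right)} = -18 - 3 z$ ($E{\left(z \right)} = - 3 \left(6 + z\right) = -18 - 3 z$)
$O{\left(V,q \right)} = -7 + V$ ($O{\left(V,q \right)} = \left(-4 + V\right) - 3 = -7 + V$)
$D = 3$ ($D = -18 - -21 = -18 + 21 = 3$)
$\left(13 + r{\left(O{\left(6,6 \right)},-3 \right)}\right) D = \left(13 + \left(-7 + 6\right)\right) 3 = \left(13 - 1\right) 3 = 12 \cdot 3 = 36$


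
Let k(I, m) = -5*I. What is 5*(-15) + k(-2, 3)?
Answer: -65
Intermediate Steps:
5*(-15) + k(-2, 3) = 5*(-15) - 5*(-2) = -75 + 10 = -65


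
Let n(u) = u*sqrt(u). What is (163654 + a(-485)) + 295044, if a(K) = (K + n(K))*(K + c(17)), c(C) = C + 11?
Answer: 680343 + 221645*I*sqrt(485) ≈ 6.8034e+5 + 4.8812e+6*I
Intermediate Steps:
c(C) = 11 + C
n(u) = u**(3/2)
a(K) = (28 + K)*(K + K**(3/2)) (a(K) = (K + K**(3/2))*(K + (11 + 17)) = (K + K**(3/2))*(K + 28) = (K + K**(3/2))*(28 + K) = (28 + K)*(K + K**(3/2)))
(163654 + a(-485)) + 295044 = (163654 + ((-485)**2 + (-485)**(5/2) + 28*(-485) + 28*(-485)**(3/2))) + 295044 = (163654 + (235225 + 235225*I*sqrt(485) - 13580 + 28*(-485*I*sqrt(485)))) + 295044 = (163654 + (235225 + 235225*I*sqrt(485) - 13580 - 13580*I*sqrt(485))) + 295044 = (163654 + (221645 + 221645*I*sqrt(485))) + 295044 = (385299 + 221645*I*sqrt(485)) + 295044 = 680343 + 221645*I*sqrt(485)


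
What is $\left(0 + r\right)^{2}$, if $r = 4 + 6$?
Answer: $100$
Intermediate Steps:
$r = 10$
$\left(0 + r\right)^{2} = \left(0 + 10\right)^{2} = 10^{2} = 100$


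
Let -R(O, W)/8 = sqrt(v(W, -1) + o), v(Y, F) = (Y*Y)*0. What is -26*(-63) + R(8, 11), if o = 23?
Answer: 1638 - 8*sqrt(23) ≈ 1599.6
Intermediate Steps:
v(Y, F) = 0 (v(Y, F) = Y**2*0 = 0)
R(O, W) = -8*sqrt(23) (R(O, W) = -8*sqrt(0 + 23) = -8*sqrt(23))
-26*(-63) + R(8, 11) = -26*(-63) - 8*sqrt(23) = 1638 - 8*sqrt(23)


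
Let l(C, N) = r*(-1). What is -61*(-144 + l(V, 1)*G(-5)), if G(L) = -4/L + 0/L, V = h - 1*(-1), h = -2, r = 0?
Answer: 8784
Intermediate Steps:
V = -1 (V = -2 - 1*(-1) = -2 + 1 = -1)
l(C, N) = 0 (l(C, N) = 0*(-1) = 0)
G(L) = -4/L (G(L) = -4/L + 0 = -4/L)
-61*(-144 + l(V, 1)*G(-5)) = -61*(-144 + 0*(-4/(-5))) = -61*(-144 + 0*(-4*(-1/5))) = -61*(-144 + 0*(4/5)) = -61*(-144 + 0) = -61*(-144) = 8784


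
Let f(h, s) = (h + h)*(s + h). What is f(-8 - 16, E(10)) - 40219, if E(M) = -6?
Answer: -38779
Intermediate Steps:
f(h, s) = 2*h*(h + s) (f(h, s) = (2*h)*(h + s) = 2*h*(h + s))
f(-8 - 16, E(10)) - 40219 = 2*(-8 - 16)*((-8 - 16) - 6) - 40219 = 2*(-24)*(-24 - 6) - 40219 = 2*(-24)*(-30) - 40219 = 1440 - 40219 = -38779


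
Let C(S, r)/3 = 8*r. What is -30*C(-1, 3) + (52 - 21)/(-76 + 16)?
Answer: -129631/60 ≈ -2160.5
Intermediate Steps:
C(S, r) = 24*r (C(S, r) = 3*(8*r) = 24*r)
-30*C(-1, 3) + (52 - 21)/(-76 + 16) = -720*3 + (52 - 21)/(-76 + 16) = -30*72 + 31/(-60) = -2160 + 31*(-1/60) = -2160 - 31/60 = -129631/60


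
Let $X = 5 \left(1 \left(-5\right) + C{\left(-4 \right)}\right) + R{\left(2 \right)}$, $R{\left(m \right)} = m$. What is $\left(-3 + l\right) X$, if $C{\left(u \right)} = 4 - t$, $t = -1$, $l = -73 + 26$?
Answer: $-100$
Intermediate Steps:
$l = -47$
$C{\left(u \right)} = 5$ ($C{\left(u \right)} = 4 - -1 = 4 + 1 = 5$)
$X = 2$ ($X = 5 \left(1 \left(-5\right) + 5\right) + 2 = 5 \left(-5 + 5\right) + 2 = 5 \cdot 0 + 2 = 0 + 2 = 2$)
$\left(-3 + l\right) X = \left(-3 - 47\right) 2 = \left(-50\right) 2 = -100$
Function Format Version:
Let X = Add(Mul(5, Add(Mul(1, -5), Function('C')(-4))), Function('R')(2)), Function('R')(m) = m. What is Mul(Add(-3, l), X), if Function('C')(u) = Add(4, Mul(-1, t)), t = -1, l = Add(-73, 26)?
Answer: -100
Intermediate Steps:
l = -47
Function('C')(u) = 5 (Function('C')(u) = Add(4, Mul(-1, -1)) = Add(4, 1) = 5)
X = 2 (X = Add(Mul(5, Add(Mul(1, -5), 5)), 2) = Add(Mul(5, Add(-5, 5)), 2) = Add(Mul(5, 0), 2) = Add(0, 2) = 2)
Mul(Add(-3, l), X) = Mul(Add(-3, -47), 2) = Mul(-50, 2) = -100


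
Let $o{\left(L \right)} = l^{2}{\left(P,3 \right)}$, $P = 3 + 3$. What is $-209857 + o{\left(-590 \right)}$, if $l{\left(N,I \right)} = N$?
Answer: $-209821$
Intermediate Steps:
$P = 6$
$o{\left(L \right)} = 36$ ($o{\left(L \right)} = 6^{2} = 36$)
$-209857 + o{\left(-590 \right)} = -209857 + 36 = -209821$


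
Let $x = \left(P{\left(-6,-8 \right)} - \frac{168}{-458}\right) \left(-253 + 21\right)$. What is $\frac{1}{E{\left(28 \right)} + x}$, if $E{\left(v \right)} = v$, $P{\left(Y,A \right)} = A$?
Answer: $\frac{229}{411948} \approx 0.0005559$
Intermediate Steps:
$x = \frac{405536}{229}$ ($x = \left(-8 - \frac{168}{-458}\right) \left(-253 + 21\right) = \left(-8 - - \frac{84}{229}\right) \left(-232\right) = \left(-8 + \frac{84}{229}\right) \left(-232\right) = \left(- \frac{1748}{229}\right) \left(-232\right) = \frac{405536}{229} \approx 1770.9$)
$\frac{1}{E{\left(28 \right)} + x} = \frac{1}{28 + \frac{405536}{229}} = \frac{1}{\frac{411948}{229}} = \frac{229}{411948}$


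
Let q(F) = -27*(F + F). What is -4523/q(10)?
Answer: 4523/540 ≈ 8.3759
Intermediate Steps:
q(F) = -54*F
-4523/q(10) = -4523/((-54*10)) = -4523/(-540) = -4523*(-1/540) = 4523/540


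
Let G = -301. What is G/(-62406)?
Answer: 301/62406 ≈ 0.0048233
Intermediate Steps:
G/(-62406) = -301/(-62406) = -301*(-1/62406) = 301/62406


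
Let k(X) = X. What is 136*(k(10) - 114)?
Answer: -14144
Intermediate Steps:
136*(k(10) - 114) = 136*(10 - 114) = 136*(-104) = -14144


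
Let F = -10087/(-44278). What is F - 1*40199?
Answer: -13587185/338 ≈ -40199.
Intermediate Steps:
F = 77/338 (F = -10087*(-1/44278) = 77/338 ≈ 0.22781)
F - 1*40199 = 77/338 - 1*40199 = 77/338 - 40199 = -13587185/338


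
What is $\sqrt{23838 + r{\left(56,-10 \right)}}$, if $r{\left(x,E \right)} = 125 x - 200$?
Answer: $\sqrt{30638} \approx 175.04$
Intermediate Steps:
$r{\left(x,E \right)} = -200 + 125 x$
$\sqrt{23838 + r{\left(56,-10 \right)}} = \sqrt{23838 + \left(-200 + 125 \cdot 56\right)} = \sqrt{23838 + \left(-200 + 7000\right)} = \sqrt{23838 + 6800} = \sqrt{30638}$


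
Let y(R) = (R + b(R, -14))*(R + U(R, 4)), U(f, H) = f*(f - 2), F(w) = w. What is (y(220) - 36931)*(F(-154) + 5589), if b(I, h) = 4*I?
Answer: 287843410015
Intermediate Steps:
U(f, H) = f*(-2 + f)
y(R) = 5*R*(R + R*(-2 + R)) (y(R) = (R + 4*R)*(R + R*(-2 + R)) = (5*R)*(R + R*(-2 + R)) = 5*R*(R + R*(-2 + R)))
(y(220) - 36931)*(F(-154) + 5589) = (5*220**2*(-1 + 220) - 36931)*(-154 + 5589) = (5*48400*219 - 36931)*5435 = (52998000 - 36931)*5435 = 52961069*5435 = 287843410015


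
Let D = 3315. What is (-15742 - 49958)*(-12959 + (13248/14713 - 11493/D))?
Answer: 2768958022833720/3251573 ≈ 8.5157e+8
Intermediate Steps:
(-15742 - 49958)*(-12959 + (13248/14713 - 11493/D)) = (-15742 - 49958)*(-12959 + (13248/14713 - 11493/3315)) = -65700*(-12959 + (13248*(1/14713) - 11493*1/3315)) = -65700*(-12959 + (13248/14713 - 3831/1105)) = -65700*(-12959 - 41726463/16257865) = -65700*(-210727398998/16257865) = 2768958022833720/3251573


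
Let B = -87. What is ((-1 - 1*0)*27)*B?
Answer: 2349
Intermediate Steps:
((-1 - 1*0)*27)*B = ((-1 - 1*0)*27)*(-87) = ((-1 + 0)*27)*(-87) = -1*27*(-87) = -27*(-87) = 2349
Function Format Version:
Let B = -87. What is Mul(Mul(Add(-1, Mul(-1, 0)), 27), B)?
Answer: 2349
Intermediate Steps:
Mul(Mul(Add(-1, Mul(-1, 0)), 27), B) = Mul(Mul(Add(-1, Mul(-1, 0)), 27), -87) = Mul(Mul(Add(-1, 0), 27), -87) = Mul(Mul(-1, 27), -87) = Mul(-27, -87) = 2349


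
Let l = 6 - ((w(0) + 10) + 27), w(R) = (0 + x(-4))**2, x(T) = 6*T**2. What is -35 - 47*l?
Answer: 434574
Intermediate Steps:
w(R) = 9216 (w(R) = (0 + 6*(-4)**2)**2 = (0 + 6*16)**2 = (0 + 96)**2 = 96**2 = 9216)
l = -9247 (l = 6 - ((9216 + 10) + 27) = 6 - (9226 + 27) = 6 - 1*9253 = 6 - 9253 = -9247)
-35 - 47*l = -35 - 47*(-9247) = -35 + 434609 = 434574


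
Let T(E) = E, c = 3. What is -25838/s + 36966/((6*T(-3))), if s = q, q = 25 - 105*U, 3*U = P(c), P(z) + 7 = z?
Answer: -364693/165 ≈ -2210.3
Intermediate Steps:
P(z) = -7 + z
U = -4/3 (U = (-7 + 3)/3 = (⅓)*(-4) = -4/3 ≈ -1.3333)
q = 165 (q = 25 - 105*(-4/3) = 25 + 140 = 165)
s = 165
-25838/s + 36966/((6*T(-3))) = -25838/165 + 36966/((6*(-3))) = -25838*1/165 + 36966/(-18) = -25838/165 + 36966*(-1/18) = -25838/165 - 6161/3 = -364693/165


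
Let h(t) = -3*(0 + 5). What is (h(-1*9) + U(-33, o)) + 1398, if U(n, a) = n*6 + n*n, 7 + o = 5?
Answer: 2274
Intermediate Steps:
o = -2 (o = -7 + 5 = -2)
h(t) = -15 (h(t) = -3*5 = -15)
U(n, a) = n² + 6*n (U(n, a) = 6*n + n² = n² + 6*n)
(h(-1*9) + U(-33, o)) + 1398 = (-15 - 33*(6 - 33)) + 1398 = (-15 - 33*(-27)) + 1398 = (-15 + 891) + 1398 = 876 + 1398 = 2274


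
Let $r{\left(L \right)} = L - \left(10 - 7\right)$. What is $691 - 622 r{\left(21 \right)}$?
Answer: $-10505$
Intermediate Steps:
$r{\left(L \right)} = -3 + L$ ($r{\left(L \right)} = L - 3 = -3 + L$)
$691 - 622 r{\left(21 \right)} = 691 - 622 \left(-3 + 21\right) = 691 - 11196 = -10505$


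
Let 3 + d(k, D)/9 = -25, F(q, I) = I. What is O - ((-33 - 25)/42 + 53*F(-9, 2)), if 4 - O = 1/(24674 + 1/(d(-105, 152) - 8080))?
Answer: -434398674643/4317259107 ≈ -100.62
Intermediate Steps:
d(k, D) = -252 (d(k, D) = -27 + 9*(-25) = -27 - 225 = -252)
O = 822326736/205583767 (O = 4 - 1/(24674 + 1/(-252 - 8080)) = 4 - 1/(24674 + 1/(-8332)) = 4 - 1/(24674 - 1/8332) = 4 - 1/205583767/8332 = 4 - 1*8332/205583767 = 4 - 8332/205583767 = 822326736/205583767 ≈ 4.0000)
O - ((-33 - 25)/42 + 53*F(-9, 2)) = 822326736/205583767 - ((-33 - 25)/42 + 53*2) = 822326736/205583767 - (-58*1/42 + 106) = 822326736/205583767 - (-29/21 + 106) = 822326736/205583767 - 1*2197/21 = 822326736/205583767 - 2197/21 = -434398674643/4317259107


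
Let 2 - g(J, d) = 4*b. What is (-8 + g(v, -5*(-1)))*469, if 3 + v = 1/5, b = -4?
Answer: 4690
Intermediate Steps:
v = -14/5 (v = -3 + 1/5 = -14/5 ≈ -2.8000)
g(J, d) = 18 (g(J, d) = 2 - 4*(-4) = 2 - 1*(-16) = 2 + 16 = 18)
(-8 + g(v, -5*(-1)))*469 = (-8 + 18)*469 = 10*469 = 4690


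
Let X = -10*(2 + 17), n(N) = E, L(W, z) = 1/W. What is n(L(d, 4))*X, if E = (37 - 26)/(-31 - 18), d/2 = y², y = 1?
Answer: 2090/49 ≈ 42.653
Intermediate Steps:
d = 2 (d = 2*1² = 2*1 = 2)
E = -11/49 (E = 11/(-49) = 11*(-1/49) = -11/49 ≈ -0.22449)
n(N) = -11/49
X = -190 (X = -10*19 = -190)
n(L(d, 4))*X = -11/49*(-190) = 2090/49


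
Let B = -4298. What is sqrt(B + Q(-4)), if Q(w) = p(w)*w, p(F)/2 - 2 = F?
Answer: I*sqrt(4282) ≈ 65.437*I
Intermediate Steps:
p(F) = 4 + 2*F
Q(w) = w*(4 + 2*w) (Q(w) = (4 + 2*w)*w = w*(4 + 2*w))
sqrt(B + Q(-4)) = sqrt(-4298 + 2*(-4)*(2 - 4)) = sqrt(-4298 + 2*(-4)*(-2)) = sqrt(-4298 + 16) = sqrt(-4282) = I*sqrt(4282)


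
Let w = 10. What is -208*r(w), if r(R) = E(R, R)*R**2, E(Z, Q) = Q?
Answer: -208000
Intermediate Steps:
r(R) = R**3 (r(R) = R*R**2 = R**3)
-208*r(w) = -208*10**3 = -208*1000 = -208000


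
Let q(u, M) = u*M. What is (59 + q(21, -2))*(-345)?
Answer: -5865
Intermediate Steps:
q(u, M) = M*u
(59 + q(21, -2))*(-345) = (59 - 2*21)*(-345) = (59 - 42)*(-345) = 17*(-345) = -5865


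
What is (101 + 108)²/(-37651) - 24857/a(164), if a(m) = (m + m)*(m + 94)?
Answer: -4632351851/3186178224 ≈ -1.4539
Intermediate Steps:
a(m) = 2*m*(94 + m) (a(m) = (2*m)*(94 + m) = 2*m*(94 + m))
(101 + 108)²/(-37651) - 24857/a(164) = (101 + 108)²/(-37651) - 24857*1/(328*(94 + 164)) = 209²*(-1/37651) - 24857/(2*164*258) = 43681*(-1/37651) - 24857/84624 = -43681/37651 - 24857*1/84624 = -43681/37651 - 24857/84624 = -4632351851/3186178224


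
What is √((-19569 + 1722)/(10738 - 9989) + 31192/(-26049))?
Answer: I*√9526281427387011/19510701 ≈ 5.0025*I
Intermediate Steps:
√((-19569 + 1722)/(10738 - 9989) + 31192/(-26049)) = √(-17847/749 + 31192*(-1/26049)) = √(-17847*1/749 - 31192/26049) = √(-17847/749 - 31192/26049) = √(-488259311/19510701) = I*√9526281427387011/19510701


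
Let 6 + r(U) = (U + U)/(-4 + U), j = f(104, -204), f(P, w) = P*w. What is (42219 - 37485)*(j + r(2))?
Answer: -100474416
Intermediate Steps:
j = -21216 (j = 104*(-204) = -21216)
r(U) = -6 + 2*U/(-4 + U) (r(U) = -6 + (U + U)/(-4 + U) = -6 + (2*U)/(-4 + U) = -6 + 2*U/(-4 + U))
(42219 - 37485)*(j + r(2)) = (42219 - 37485)*(-21216 + 4*(6 - 1*2)/(-4 + 2)) = 4734*(-21216 + 4*(6 - 2)/(-2)) = 4734*(-21216 + 4*(-½)*4) = 4734*(-21216 - 8) = 4734*(-21224) = -100474416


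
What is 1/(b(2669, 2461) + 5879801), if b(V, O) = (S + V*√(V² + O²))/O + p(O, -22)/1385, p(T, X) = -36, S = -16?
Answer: 68310175258183785565/401650054473106058742694991 - 12599686354025*√13180082/401650054473106058742694991 ≈ 1.6996e-7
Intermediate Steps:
b(V, O) = -36/1385 + (-16 + V*√(O² + V²))/O (b(V, O) = (-16 + V*√(V² + O²))/O - 36/1385 = (-16 + V*√(O² + V²))/O - 36*1/1385 = (-16 + V*√(O² + V²))/O - 36/1385 = -36/1385 + (-16 + V*√(O² + V²))/O)
1/(b(2669, 2461) + 5879801) = 1/((-16 - 36/1385*2461 + 2669*√(2461² + 2669²))/2461 + 5879801) = 1/((-16 - 88596/1385 + 2669*√(6056521 + 7123561))/2461 + 5879801) = 1/((-16 - 88596/1385 + 2669*√13180082)/2461 + 5879801) = 1/((-110756/1385 + 2669*√13180082)/2461 + 5879801) = 1/((-110756/3408485 + 2669*√13180082/2461) + 5879801) = 1/(20041213400729/3408485 + 2669*√13180082/2461)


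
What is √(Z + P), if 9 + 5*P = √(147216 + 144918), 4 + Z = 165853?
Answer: √(4146180 + 5*√292134)/5 ≈ 407.38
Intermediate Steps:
Z = 165849 (Z = -4 + 165853 = 165849)
P = -9/5 + √292134/5 (P = -9/5 + √(147216 + 144918)/5 = -9/5 + √292134/5 ≈ 106.30)
√(Z + P) = √(165849 + (-9/5 + √292134/5)) = √(829236/5 + √292134/5)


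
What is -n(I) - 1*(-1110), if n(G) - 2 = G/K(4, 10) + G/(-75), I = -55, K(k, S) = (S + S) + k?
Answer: 133147/120 ≈ 1109.6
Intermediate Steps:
K(k, S) = k + 2*S (K(k, S) = 2*S + k = k + 2*S)
n(G) = 2 + 17*G/600 (n(G) = 2 + (G/(4 + 2*10) + G/(-75)) = 2 + (G/(4 + 20) + G*(-1/75)) = 2 + (G/24 - G/75) = 2 + 17*G/600)
-n(I) - 1*(-1110) = -(2 + (17/600)*(-55)) - 1*(-1110) = -(2 - 187/120) + 1110 = -1*53/120 + 1110 = -53/120 + 1110 = 133147/120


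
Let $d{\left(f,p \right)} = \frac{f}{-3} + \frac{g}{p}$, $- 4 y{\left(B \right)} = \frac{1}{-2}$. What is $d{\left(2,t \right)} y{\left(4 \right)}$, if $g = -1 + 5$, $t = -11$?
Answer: $- \frac{17}{132} \approx -0.12879$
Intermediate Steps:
$g = 4$
$y{\left(B \right)} = \frac{1}{8}$ ($y{\left(B \right)} = - \frac{1}{4 \left(-2\right)} = \left(- \frac{1}{4}\right) \left(- \frac{1}{2}\right) = \frac{1}{8}$)
$d{\left(f,p \right)} = \frac{4}{p} - \frac{f}{3}$ ($d{\left(f,p \right)} = \frac{f}{-3} + \frac{4}{p} = f \left(- \frac{1}{3}\right) + \frac{4}{p} = - \frac{f}{3} + \frac{4}{p} = \frac{4}{p} - \frac{f}{3}$)
$d{\left(2,t \right)} y{\left(4 \right)} = \left(\frac{4}{-11} - \frac{2}{3}\right) \frac{1}{8} = \left(4 \left(- \frac{1}{11}\right) - \frac{2}{3}\right) \frac{1}{8} = \left(- \frac{4}{11} - \frac{2}{3}\right) \frac{1}{8} = \left(- \frac{34}{33}\right) \frac{1}{8} = - \frac{17}{132}$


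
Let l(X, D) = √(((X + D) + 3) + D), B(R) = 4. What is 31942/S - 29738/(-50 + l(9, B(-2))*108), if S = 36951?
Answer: -2378543357/426377589 - 1605852*√5/57695 ≈ -67.816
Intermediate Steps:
l(X, D) = √(3 + X + 2*D) (l(X, D) = √(((D + X) + 3) + D) = √((3 + D + X) + D) = √(3 + X + 2*D))
31942/S - 29738/(-50 + l(9, B(-2))*108) = 31942/36951 - 29738/(-50 + √(3 + 9 + 2*4)*108) = 31942*(1/36951) - 29738/(-50 + √(3 + 9 + 8)*108) = 31942/36951 - 29738/(-50 + √20*108) = 31942/36951 - 29738/(-50 + (2*√5)*108) = 31942/36951 - 29738/(-50 + 216*√5)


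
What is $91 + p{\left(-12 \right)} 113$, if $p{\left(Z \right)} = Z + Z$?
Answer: $-2621$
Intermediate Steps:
$p{\left(Z \right)} = 2 Z$
$91 + p{\left(-12 \right)} 113 = 91 + 2 \left(-12\right) 113 = 91 - 2712 = -2621$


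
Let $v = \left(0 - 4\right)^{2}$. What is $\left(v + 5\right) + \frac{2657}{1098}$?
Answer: $\frac{25715}{1098} \approx 23.42$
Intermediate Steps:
$v = 16$ ($v = \left(-4\right)^{2} = 16$)
$\left(v + 5\right) + \frac{2657}{1098} = \left(16 + 5\right) + \frac{2657}{1098} = 21 + 2657 \cdot \frac{1}{1098} = 21 + \frac{2657}{1098} = \frac{25715}{1098}$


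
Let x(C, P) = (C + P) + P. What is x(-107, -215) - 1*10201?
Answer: -10738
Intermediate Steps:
x(C, P) = C + 2*P
x(-107, -215) - 1*10201 = (-107 + 2*(-215)) - 1*10201 = (-107 - 430) - 10201 = -537 - 10201 = -10738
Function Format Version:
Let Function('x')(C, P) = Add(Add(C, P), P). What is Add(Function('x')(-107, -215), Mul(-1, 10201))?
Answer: -10738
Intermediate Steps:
Function('x')(C, P) = Add(C, Mul(2, P))
Add(Function('x')(-107, -215), Mul(-1, 10201)) = Add(Add(-107, Mul(2, -215)), Mul(-1, 10201)) = Add(Add(-107, -430), -10201) = Add(-537, -10201) = -10738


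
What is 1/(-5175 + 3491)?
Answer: -1/1684 ≈ -0.00059382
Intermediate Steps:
1/(-5175 + 3491) = 1/(-1684) = -1/1684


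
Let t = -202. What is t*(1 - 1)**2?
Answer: 0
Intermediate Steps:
t*(1 - 1)**2 = -202*(1 - 1)**2 = -202*0**2 = -202*0 = 0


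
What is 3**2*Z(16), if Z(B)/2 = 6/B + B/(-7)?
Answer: -963/28 ≈ -34.393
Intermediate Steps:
Z(B) = 12/B - 2*B/7 (Z(B) = 2*(6/B + B/(-7)) = 2*(6/B + B*(-1/7)) = 2*(6/B - B/7) = 12/B - 2*B/7)
3**2*Z(16) = 3**2*(12/16 - 2/7*16) = 9*(12*(1/16) - 32/7) = 9*(3/4 - 32/7) = 9*(-107/28) = -963/28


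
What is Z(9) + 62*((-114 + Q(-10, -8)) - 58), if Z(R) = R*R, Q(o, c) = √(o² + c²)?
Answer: -10583 + 124*√41 ≈ -9789.0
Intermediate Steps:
Q(o, c) = √(c² + o²)
Z(R) = R²
Z(9) + 62*((-114 + Q(-10, -8)) - 58) = 9² + 62*((-114 + √((-8)² + (-10)²)) - 58) = 81 + 62*((-114 + √(64 + 100)) - 58) = 81 + 62*((-114 + √164) - 58) = 81 + 62*((-114 + 2*√41) - 58) = 81 + 62*(-172 + 2*√41) = 81 + (-10664 + 124*√41) = -10583 + 124*√41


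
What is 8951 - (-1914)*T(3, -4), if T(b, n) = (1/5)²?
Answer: 225689/25 ≈ 9027.6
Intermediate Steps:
T(b, n) = 1/25 (T(b, n) = (⅕)² = 1/25)
8951 - (-1914)*T(3, -4) = 8951 - (-1914)/25 = 8951 - 1*(-1914/25) = 8951 + 1914/25 = 225689/25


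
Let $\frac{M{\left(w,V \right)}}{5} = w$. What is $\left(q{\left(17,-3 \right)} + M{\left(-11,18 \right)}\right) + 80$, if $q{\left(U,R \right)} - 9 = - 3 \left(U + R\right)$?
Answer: $-8$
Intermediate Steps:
$M{\left(w,V \right)} = 5 w$
$q{\left(U,R \right)} = 9 - 3 R - 3 U$ ($q{\left(U,R \right)} = 9 - 3 \left(U + R\right) = 9 - 3 \left(R + U\right) = 9 - \left(3 R + 3 U\right) = 9 - 3 R - 3 U$)
$\left(q{\left(17,-3 \right)} + M{\left(-11,18 \right)}\right) + 80 = \left(\left(9 - -9 - 51\right) + 5 \left(-11\right)\right) + 80 = \left(\left(9 + 9 - 51\right) - 55\right) + 80 = \left(-33 - 55\right) + 80 = -88 + 80 = -8$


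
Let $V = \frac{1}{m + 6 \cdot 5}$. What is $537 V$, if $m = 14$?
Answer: $\frac{537}{44} \approx 12.205$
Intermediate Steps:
$V = \frac{1}{44}$ ($V = \frac{1}{14 + 6 \cdot 5} = \frac{1}{14 + 30} = \frac{1}{44} \approx 0.022727$)
$537 V = 537 \cdot \frac{1}{44} = \frac{537}{44}$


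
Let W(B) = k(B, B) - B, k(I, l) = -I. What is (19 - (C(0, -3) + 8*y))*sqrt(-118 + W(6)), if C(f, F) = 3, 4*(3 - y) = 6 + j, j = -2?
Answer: 0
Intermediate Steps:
y = 2 (y = 3 - (6 - 2)/4 = 3 - 1/4*4 = 3 - 1 = 2)
W(B) = -2*B (W(B) = -B - B = -2*B)
(19 - (C(0, -3) + 8*y))*sqrt(-118 + W(6)) = (19 - (3 + 8*2))*sqrt(-118 - 2*6) = (19 - (3 + 16))*sqrt(-118 - 12) = (19 - 1*19)*sqrt(-130) = (19 - 19)*(I*sqrt(130)) = 0*(I*sqrt(130)) = 0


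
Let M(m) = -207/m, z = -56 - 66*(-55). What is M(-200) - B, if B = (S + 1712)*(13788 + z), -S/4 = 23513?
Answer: 320641416207/200 ≈ 1.6032e+9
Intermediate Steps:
S = -94052 (S = -4*23513 = -94052)
z = 3574 (z = -56 + 3630 = 3574)
B = -1603207080 (B = (-94052 + 1712)*(13788 + 3574) = -92340*17362 = -1603207080)
M(-200) - B = -207/(-200) - 1*(-1603207080) = -207*(-1/200) + 1603207080 = 207/200 + 1603207080 = 320641416207/200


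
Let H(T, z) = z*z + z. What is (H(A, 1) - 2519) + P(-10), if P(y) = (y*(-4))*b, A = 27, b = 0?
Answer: -2517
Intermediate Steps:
H(T, z) = z + z² (H(T, z) = z² + z = z + z²)
P(y) = 0 (P(y) = (y*(-4))*0 = -4*y*0 = 0)
(H(A, 1) - 2519) + P(-10) = (1*(1 + 1) - 2519) + 0 = (1*2 - 2519) + 0 = (2 - 2519) + 0 = -2517 + 0 = -2517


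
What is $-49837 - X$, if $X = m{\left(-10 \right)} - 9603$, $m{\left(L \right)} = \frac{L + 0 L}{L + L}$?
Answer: $- \frac{80469}{2} \approx -40235.0$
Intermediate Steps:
$m{\left(L \right)} = \frac{1}{2}$ ($m{\left(L \right)} = \frac{L + 0}{2 L} = L \frac{1}{2 L} = \frac{1}{2}$)
$X = - \frac{19205}{2}$ ($X = \frac{1}{2} - 9603 = - \frac{19205}{2} \approx -9602.5$)
$-49837 - X = -49837 - - \frac{19205}{2} = -49837 + \frac{19205}{2} = - \frac{80469}{2}$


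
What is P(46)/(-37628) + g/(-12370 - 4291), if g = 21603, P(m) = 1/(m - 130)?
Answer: -68281708795/52661289072 ≈ -1.2966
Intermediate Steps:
P(m) = 1/(-130 + m)
P(46)/(-37628) + g/(-12370 - 4291) = 1/((-130 + 46)*(-37628)) + 21603/(-12370 - 4291) = -1/37628/(-84) + 21603/(-16661) = -1/84*(-1/37628) + 21603*(-1/16661) = 1/3160752 - 21603/16661 = -68281708795/52661289072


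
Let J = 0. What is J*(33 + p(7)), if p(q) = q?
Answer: 0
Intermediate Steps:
J*(33 + p(7)) = 0*(33 + 7) = 0*40 = 0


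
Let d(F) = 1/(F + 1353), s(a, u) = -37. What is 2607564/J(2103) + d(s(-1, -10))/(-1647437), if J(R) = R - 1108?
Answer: 5653269396122893/2157186956540 ≈ 2620.7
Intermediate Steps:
J(R) = -1108 + R
d(F) = 1/(1353 + F)
2607564/J(2103) + d(s(-1, -10))/(-1647437) = 2607564/(-1108 + 2103) + 1/((1353 - 37)*(-1647437)) = 2607564/995 - 1/1647437/1316 = 2607564*(1/995) + (1/1316)*(-1/1647437) = 2607564/995 - 1/2168027092 = 5653269396122893/2157186956540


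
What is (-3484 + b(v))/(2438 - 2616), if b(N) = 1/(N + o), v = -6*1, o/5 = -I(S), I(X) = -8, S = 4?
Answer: 118455/6052 ≈ 19.573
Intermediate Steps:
o = 40 (o = 5*(-1*(-8)) = 5*8 = 40)
v = -6
b(N) = 1/(40 + N) (b(N) = 1/(N + 40) = 1/(40 + N))
(-3484 + b(v))/(2438 - 2616) = (-3484 + 1/(40 - 6))/(2438 - 2616) = (-3484 + 1/34)/(-178) = (-3484 + 1/34)*(-1/178) = -118455/34*(-1/178) = 118455/6052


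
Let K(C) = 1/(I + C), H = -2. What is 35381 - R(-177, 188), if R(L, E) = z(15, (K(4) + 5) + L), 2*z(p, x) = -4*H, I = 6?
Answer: 35377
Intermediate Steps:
K(C) = 1/(6 + C)
z(p, x) = 4 (z(p, x) = (-4*(-2))/2 = (1/2)*8 = 4)
R(L, E) = 4
35381 - R(-177, 188) = 35381 - 1*4 = 35381 - 4 = 35377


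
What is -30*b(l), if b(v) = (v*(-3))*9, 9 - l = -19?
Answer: 22680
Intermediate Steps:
l = 28 (l = 9 - 1*(-19) = 9 + 19 = 28)
b(v) = -27*v (b(v) = -3*v*9 = -27*v)
-30*b(l) = -(-810)*28 = -30*(-756) = 22680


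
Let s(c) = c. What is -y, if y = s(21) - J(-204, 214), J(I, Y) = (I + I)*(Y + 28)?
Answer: -98757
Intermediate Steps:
J(I, Y) = 2*I*(28 + Y) (J(I, Y) = (2*I)*(28 + Y) = 2*I*(28 + Y))
y = 98757 (y = 21 - 2*(-204)*(28 + 214) = 21 - 2*(-204)*242 = 21 - 1*(-98736) = 21 + 98736 = 98757)
-y = -1*98757 = -98757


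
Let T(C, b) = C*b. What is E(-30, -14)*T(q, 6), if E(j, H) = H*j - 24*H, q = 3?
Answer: 13608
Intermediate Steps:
E(j, H) = -24*H + H*j
E(-30, -14)*T(q, 6) = (-14*(-24 - 30))*(3*6) = -14*(-54)*18 = 756*18 = 13608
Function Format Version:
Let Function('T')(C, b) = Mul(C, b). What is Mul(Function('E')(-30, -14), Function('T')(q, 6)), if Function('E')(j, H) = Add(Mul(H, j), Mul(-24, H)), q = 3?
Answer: 13608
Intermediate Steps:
Function('E')(j, H) = Add(Mul(-24, H), Mul(H, j))
Mul(Function('E')(-30, -14), Function('T')(q, 6)) = Mul(Mul(-14, Add(-24, -30)), Mul(3, 6)) = Mul(Mul(-14, -54), 18) = Mul(756, 18) = 13608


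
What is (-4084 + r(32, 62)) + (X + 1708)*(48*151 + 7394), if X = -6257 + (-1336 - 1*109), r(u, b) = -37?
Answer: -87768269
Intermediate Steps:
X = -7702 (X = -6257 + (-1336 - 109) = -6257 - 1445 = -7702)
(-4084 + r(32, 62)) + (X + 1708)*(48*151 + 7394) = (-4084 - 37) + (-7702 + 1708)*(48*151 + 7394) = -4121 - 5994*(7248 + 7394) = -4121 - 5994*14642 = -4121 - 87764148 = -87768269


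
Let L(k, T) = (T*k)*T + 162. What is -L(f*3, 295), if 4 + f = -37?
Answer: 10703913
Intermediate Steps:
f = -41 (f = -4 - 37 = -41)
L(k, T) = 162 + k*T² (L(k, T) = k*T² + 162 = 162 + k*T²)
-L(f*3, 295) = -(162 - 41*3*295²) = -(162 - 123*87025) = -(162 - 10704075) = -1*(-10703913) = 10703913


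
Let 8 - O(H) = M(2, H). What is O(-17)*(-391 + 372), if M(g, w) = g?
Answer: -114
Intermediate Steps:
O(H) = 6 (O(H) = 8 - 1*2 = 8 - 2 = 6)
O(-17)*(-391 + 372) = 6*(-391 + 372) = 6*(-19) = -114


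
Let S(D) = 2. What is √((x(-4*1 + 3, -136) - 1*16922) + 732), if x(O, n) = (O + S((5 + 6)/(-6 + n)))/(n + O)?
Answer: I*√303870247/137 ≈ 127.24*I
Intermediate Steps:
x(O, n) = (2 + O)/(O + n) (x(O, n) = (O + 2)/(n + O) = (2 + O)/(O + n))
√((x(-4*1 + 3, -136) - 1*16922) + 732) = √(((2 + (-4*1 + 3))/((-4*1 + 3) - 136) - 1*16922) + 732) = √(((2 + (-4 + 3))/((-4 + 3) - 136) - 16922) + 732) = √(((2 - 1)/(-1 - 136) - 16922) + 732) = √((1/(-137) - 16922) + 732) = √((-1/137*1 - 16922) + 732) = √((-1/137 - 16922) + 732) = √(-2318315/137 + 732) = √(-2218031/137) = I*√303870247/137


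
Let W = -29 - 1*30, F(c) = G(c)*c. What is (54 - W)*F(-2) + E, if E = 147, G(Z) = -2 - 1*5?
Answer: 1729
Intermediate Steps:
G(Z) = -7 (G(Z) = -2 - 5 = -7)
F(c) = -7*c
W = -59 (W = -29 - 30 = -59)
(54 - W)*F(-2) + E = (54 - 1*(-59))*(-7*(-2)) + 147 = (54 + 59)*14 + 147 = 113*14 + 147 = 1582 + 147 = 1729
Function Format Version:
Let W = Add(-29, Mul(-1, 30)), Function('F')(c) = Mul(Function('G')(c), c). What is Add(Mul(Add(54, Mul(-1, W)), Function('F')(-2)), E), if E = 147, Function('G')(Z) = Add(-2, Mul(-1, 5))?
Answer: 1729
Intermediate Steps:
Function('G')(Z) = -7 (Function('G')(Z) = Add(-2, -5) = -7)
Function('F')(c) = Mul(-7, c)
W = -59 (W = Add(-29, -30) = -59)
Add(Mul(Add(54, Mul(-1, W)), Function('F')(-2)), E) = Add(Mul(Add(54, Mul(-1, -59)), Mul(-7, -2)), 147) = Add(Mul(Add(54, 59), 14), 147) = Add(Mul(113, 14), 147) = Add(1582, 147) = 1729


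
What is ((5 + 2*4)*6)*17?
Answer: 1326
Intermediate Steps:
((5 + 2*4)*6)*17 = ((5 + 8)*6)*17 = (13*6)*17 = 78*17 = 1326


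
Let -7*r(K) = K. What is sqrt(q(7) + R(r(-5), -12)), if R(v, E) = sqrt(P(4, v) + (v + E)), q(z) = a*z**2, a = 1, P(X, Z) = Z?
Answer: sqrt(2401 + 7*I*sqrt(518))/7 ≈ 7.0038 + 0.23211*I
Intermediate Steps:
r(K) = -K/7
q(z) = z**2 (q(z) = 1*z**2 = z**2)
R(v, E) = sqrt(E + 2*v) (R(v, E) = sqrt(v + (v + E)) = sqrt(v + (E + v)) = sqrt(E + 2*v))
sqrt(q(7) + R(r(-5), -12)) = sqrt(7**2 + sqrt(-12 + 2*(-1/7*(-5)))) = sqrt(49 + sqrt(-12 + 2*(5/7))) = sqrt(49 + sqrt(-12 + 10/7)) = sqrt(49 + sqrt(-74/7)) = sqrt(49 + I*sqrt(518)/7)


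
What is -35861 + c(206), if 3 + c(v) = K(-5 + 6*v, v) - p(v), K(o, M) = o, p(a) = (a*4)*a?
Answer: -204377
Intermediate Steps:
p(a) = 4*a² (p(a) = (4*a)*a = 4*a²)
c(v) = -8 - 4*v² + 6*v (c(v) = -3 + ((-5 + 6*v) - 4*v²) = -3 + (-5 - 4*v² + 6*v) = -8 - 4*v² + 6*v)
-35861 + c(206) = -35861 + (-8 - 4*206² + 6*206) = -35861 + (-8 - 4*42436 + 1236) = -35861 + (-8 - 169744 + 1236) = -35861 - 168516 = -204377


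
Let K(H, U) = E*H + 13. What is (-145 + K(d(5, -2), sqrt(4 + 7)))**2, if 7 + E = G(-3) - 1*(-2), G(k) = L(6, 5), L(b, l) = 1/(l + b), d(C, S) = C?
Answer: 2965284/121 ≈ 24506.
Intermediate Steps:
L(b, l) = 1/(b + l)
G(k) = 1/11 (G(k) = 1/(6 + 5) = 1/11)
E = -54/11 (E = -7 + (1/11 - 1*(-2)) = -7 + (1/11 + 2) = -7 + 23/11 = -54/11 ≈ -4.9091)
K(H, U) = 13 - 54*H/11 (K(H, U) = -54*H/11 + 13 = 13 - 54*H/11)
(-145 + K(d(5, -2), sqrt(4 + 7)))**2 = (-145 + (13 - 54/11*5))**2 = (-145 + (13 - 270/11))**2 = (-145 - 127/11)**2 = (-1722/11)**2 = 2965284/121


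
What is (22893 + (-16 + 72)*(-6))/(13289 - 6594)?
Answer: 219/65 ≈ 3.3692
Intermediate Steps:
(22893 + (-16 + 72)*(-6))/(13289 - 6594) = (22893 + 56*(-6))/6695 = (22893 - 336)*(1/6695) = 22557*(1/6695) = 219/65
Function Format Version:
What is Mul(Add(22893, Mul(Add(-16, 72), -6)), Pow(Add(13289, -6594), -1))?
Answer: Rational(219, 65) ≈ 3.3692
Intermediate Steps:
Mul(Add(22893, Mul(Add(-16, 72), -6)), Pow(Add(13289, -6594), -1)) = Mul(Add(22893, Mul(56, -6)), Pow(6695, -1)) = Mul(Add(22893, -336), Rational(1, 6695)) = Mul(22557, Rational(1, 6695)) = Rational(219, 65)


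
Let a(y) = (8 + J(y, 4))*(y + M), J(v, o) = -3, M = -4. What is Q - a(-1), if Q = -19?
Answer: 6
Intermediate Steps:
a(y) = -20 + 5*y (a(y) = (8 - 3)*(y - 4) = 5*(-4 + y) = -20 + 5*y)
Q - a(-1) = -19 - (-20 + 5*(-1)) = -19 - (-20 - 5) = -19 - 1*(-25) = -19 + 25 = 6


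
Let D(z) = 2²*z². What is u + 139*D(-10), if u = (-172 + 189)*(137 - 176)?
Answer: 54937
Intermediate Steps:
u = -663 (u = 17*(-39) = -663)
D(z) = 4*z²
u + 139*D(-10) = -663 + 139*(4*(-10)²) = -663 + 139*(4*100) = -663 + 139*400 = -663 + 55600 = 54937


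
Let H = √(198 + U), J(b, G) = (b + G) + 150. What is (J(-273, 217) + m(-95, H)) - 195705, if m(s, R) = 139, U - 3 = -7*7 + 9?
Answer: -195472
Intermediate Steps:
J(b, G) = 150 + G + b (J(b, G) = (G + b) + 150 = 150 + G + b)
U = -37 (U = 3 + (-7*7 + 9) = 3 + (-49 + 9) = 3 - 40 = -37)
H = √161 (H = √(198 - 37) = √161 ≈ 12.689)
(J(-273, 217) + m(-95, H)) - 195705 = ((150 + 217 - 273) + 139) - 195705 = (94 + 139) - 195705 = 233 - 195705 = -195472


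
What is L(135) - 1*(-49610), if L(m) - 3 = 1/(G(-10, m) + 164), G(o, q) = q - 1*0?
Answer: 14834288/299 ≈ 49613.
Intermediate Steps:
G(o, q) = q (G(o, q) = q + 0 = q)
L(m) = 3 + 1/(164 + m) (L(m) = 3 + 1/(m + 164) = 3 + 1/(164 + m))
L(135) - 1*(-49610) = (493 + 3*135)/(164 + 135) - 1*(-49610) = (493 + 405)/299 + 49610 = (1/299)*898 + 49610 = 898/299 + 49610 = 14834288/299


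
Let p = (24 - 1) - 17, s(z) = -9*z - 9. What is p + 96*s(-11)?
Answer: 8646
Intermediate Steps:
s(z) = -9 - 9*z
p = 6 (p = 23 - 17 = 6)
p + 96*s(-11) = 6 + 96*(-9 - 9*(-11)) = 6 + 96*(-9 + 99) = 6 + 96*90 = 6 + 8640 = 8646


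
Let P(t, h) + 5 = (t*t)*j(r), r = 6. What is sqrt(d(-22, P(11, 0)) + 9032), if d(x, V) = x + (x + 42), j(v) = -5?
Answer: sqrt(9030) ≈ 95.026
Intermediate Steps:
P(t, h) = -5 - 5*t**2 (P(t, h) = -5 + (t*t)*(-5) = -5 + t**2*(-5) = -5 - 5*t**2)
d(x, V) = 42 + 2*x (d(x, V) = x + (42 + x) = 42 + 2*x)
sqrt(d(-22, P(11, 0)) + 9032) = sqrt((42 + 2*(-22)) + 9032) = sqrt((42 - 44) + 9032) = sqrt(-2 + 9032) = sqrt(9030)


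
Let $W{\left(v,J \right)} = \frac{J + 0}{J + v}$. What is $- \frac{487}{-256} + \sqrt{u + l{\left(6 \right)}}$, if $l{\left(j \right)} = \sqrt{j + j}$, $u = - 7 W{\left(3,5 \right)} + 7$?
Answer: $\frac{487}{256} + \frac{\sqrt{42 + 32 \sqrt{3}}}{4} \approx 4.37$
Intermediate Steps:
$W{\left(v,J \right)} = \frac{J}{J + v}$
$u = \frac{21}{8}$ ($u = - 7 \frac{5}{5 + 3} + 7 = - 7 \cdot \frac{5}{8} + 7 = - 7 \cdot 5 \cdot \frac{1}{8} + 7 = \left(-7\right) \frac{5}{8} + 7 = - \frac{35}{8} + 7 = \frac{21}{8} \approx 2.625$)
$l{\left(j \right)} = \sqrt{2} \sqrt{j}$ ($l{\left(j \right)} = \sqrt{2 j} = \sqrt{2} \sqrt{j}$)
$- \frac{487}{-256} + \sqrt{u + l{\left(6 \right)}} = - \frac{487}{-256} + \sqrt{\frac{21}{8} + \sqrt{2} \sqrt{6}} = \left(-487\right) \left(- \frac{1}{256}\right) + \sqrt{\frac{21}{8} + 2 \sqrt{3}} = \frac{487}{256} + \sqrt{\frac{21}{8} + 2 \sqrt{3}}$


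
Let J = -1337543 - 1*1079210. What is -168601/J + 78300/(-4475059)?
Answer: 565267662559/10815112263427 ≈ 0.052266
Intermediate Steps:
J = -2416753 (J = -1337543 - 1079210 = -2416753)
-168601/J + 78300/(-4475059) = -168601/(-2416753) + 78300/(-4475059) = -168601*(-1/2416753) + 78300*(-1/4475059) = 168601/2416753 - 78300/4475059 = 565267662559/10815112263427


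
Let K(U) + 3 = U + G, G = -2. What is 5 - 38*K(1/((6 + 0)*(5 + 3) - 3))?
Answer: 8737/45 ≈ 194.16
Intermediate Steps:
K(U) = -5 + U (K(U) = -3 + (U - 2) = -3 + (-2 + U) = -5 + U)
5 - 38*K(1/((6 + 0)*(5 + 3) - 3)) = 5 - 38*(-5 + 1/((6 + 0)*(5 + 3) - 3)) = 5 - 38*(-5 + 1/(6*8 - 3)) = 5 - 38*(-5 + 1/(48 - 3)) = 5 - 38*(-5 + 1/45) = 5 - 38*(-224/45) = 5 + 8512/45 = 8737/45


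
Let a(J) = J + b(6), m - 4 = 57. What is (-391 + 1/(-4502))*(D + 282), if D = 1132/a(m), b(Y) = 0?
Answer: -16136514261/137311 ≈ -1.1752e+5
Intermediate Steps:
m = 61 (m = 4 + 57 = 61)
a(J) = J (a(J) = J + 0 = J)
D = 1132/61 ≈ 18.557
(-391 + 1/(-4502))*(D + 282) = (-391 + 1/(-4502))*(1132/61 + 282) = (-391 - 1/4502)*(18334/61) = -1760283/4502*18334/61 = -16136514261/137311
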